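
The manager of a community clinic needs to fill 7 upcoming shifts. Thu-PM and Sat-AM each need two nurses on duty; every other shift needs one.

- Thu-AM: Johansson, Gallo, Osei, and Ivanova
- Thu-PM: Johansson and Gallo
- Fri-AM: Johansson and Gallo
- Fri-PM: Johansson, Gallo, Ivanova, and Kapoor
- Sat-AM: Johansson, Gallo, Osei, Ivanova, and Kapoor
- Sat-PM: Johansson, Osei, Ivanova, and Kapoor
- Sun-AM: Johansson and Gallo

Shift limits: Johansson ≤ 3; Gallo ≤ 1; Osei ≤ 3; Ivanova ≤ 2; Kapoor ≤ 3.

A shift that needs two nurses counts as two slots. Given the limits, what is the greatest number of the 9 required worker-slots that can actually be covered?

9

Total capacity across all nurses is 3+1+3+2+3 = 12, and 9 slots are needed, so at most 9 can be filled.
An assignment achieving 9: Thu-AM→Osei, Thu-PM→Johansson+Gallo, Fri-AM→Johansson, Fri-PM→Ivanova, Sat-AM→Osei+Ivanova, Sat-PM→Osei, Sun-AM→Johansson.
Loads: Johansson 3/3, Gallo 1/1, Osei 3/3, Ivanova 2/2, Kapoor 0/3.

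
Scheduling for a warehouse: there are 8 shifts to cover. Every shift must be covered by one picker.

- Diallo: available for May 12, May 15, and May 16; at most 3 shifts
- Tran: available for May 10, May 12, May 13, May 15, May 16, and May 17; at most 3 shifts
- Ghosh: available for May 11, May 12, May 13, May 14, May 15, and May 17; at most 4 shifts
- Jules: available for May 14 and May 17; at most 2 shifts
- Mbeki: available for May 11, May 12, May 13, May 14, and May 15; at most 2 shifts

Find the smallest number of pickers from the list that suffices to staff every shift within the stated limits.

8 slots to fill and no one can take more than 4, so at least ⌈8/4⌉ = 2 pickers are needed.
Any 2 pickers together have capacity at most 4+3 = 7 < 8 slots, so 2 can never suffice.
Diallo, Tran, and Ghosh alone can cover everything: May 10→Tran, May 11→Ghosh, May 12→Diallo, May 13→Tran, May 14→Ghosh, May 15→Diallo, May 16→Diallo, May 17→Tran.

3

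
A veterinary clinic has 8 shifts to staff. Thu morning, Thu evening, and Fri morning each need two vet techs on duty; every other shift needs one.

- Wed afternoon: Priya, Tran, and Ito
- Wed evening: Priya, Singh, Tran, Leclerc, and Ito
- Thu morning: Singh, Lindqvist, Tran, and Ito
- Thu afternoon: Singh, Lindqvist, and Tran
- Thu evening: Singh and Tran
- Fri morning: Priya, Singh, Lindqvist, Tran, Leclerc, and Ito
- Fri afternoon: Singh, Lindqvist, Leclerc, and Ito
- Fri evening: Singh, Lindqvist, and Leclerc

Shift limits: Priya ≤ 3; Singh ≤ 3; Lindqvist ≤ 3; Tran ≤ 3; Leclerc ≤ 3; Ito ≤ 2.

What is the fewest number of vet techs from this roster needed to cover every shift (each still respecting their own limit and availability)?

4

11 slots to fill and no one can take more than 3, so at least ⌈11/3⌉ = 4 vet techs are needed.
Priya, Singh, Lindqvist, and Tran alone can cover everything: Wed afternoon→Priya, Wed evening→Priya, Thu morning→Lindqvist+Tran, Thu afternoon→Lindqvist, Thu evening→Singh+Tran, Fri morning→Priya+Lindqvist, Fri afternoon→Singh, Fri evening→Singh.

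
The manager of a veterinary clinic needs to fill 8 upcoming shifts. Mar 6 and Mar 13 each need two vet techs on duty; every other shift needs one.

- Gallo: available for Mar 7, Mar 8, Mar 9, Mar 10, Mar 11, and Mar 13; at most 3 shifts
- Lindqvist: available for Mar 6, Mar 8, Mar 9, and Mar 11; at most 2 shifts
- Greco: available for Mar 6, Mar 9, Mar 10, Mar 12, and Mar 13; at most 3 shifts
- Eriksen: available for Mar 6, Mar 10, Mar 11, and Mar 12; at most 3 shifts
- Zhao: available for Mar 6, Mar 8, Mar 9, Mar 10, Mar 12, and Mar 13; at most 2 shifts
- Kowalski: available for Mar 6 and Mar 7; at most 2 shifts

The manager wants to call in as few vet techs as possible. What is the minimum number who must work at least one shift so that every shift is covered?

10 slots to fill and no one can take more than 3, so at least ⌈10/3⌉ = 4 vet techs are needed.
Gallo, Lindqvist, Greco, and Eriksen alone can cover everything: Mar 6→Lindqvist+Greco, Mar 7→Gallo, Mar 8→Gallo, Mar 9→Lindqvist, Mar 10→Eriksen, Mar 11→Eriksen, Mar 12→Greco, Mar 13→Gallo+Greco.

4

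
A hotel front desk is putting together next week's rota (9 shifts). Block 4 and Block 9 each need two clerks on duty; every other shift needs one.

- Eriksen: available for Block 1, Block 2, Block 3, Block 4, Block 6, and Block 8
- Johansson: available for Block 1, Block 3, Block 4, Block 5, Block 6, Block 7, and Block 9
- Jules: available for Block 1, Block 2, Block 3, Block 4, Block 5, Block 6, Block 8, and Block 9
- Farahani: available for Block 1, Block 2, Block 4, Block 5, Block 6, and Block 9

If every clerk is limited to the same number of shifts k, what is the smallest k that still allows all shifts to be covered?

With 4 clerks and 11 worker-slots to fill, someone must work at least ⌈11/4⌉ = 3 shifts, so k ≥ 3.
k = 3 works: Block 1→Jules, Block 2→Eriksen, Block 3→Eriksen, Block 4→Jules+Farahani, Block 5→Johansson, Block 6→Farahani, Block 7→Johansson, Block 8→Eriksen, Block 9→Johansson+Jules.
Loads: Eriksen 3, Johansson 3, Jules 3, Farahani 2 — all ≤ 3.

3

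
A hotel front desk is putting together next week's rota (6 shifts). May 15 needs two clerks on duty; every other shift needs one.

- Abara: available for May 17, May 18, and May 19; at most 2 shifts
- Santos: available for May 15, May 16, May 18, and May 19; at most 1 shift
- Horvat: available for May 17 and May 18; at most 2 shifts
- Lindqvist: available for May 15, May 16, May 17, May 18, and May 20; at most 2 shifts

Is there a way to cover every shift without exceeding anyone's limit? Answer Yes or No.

No

Total capacity is 7 and 7 slots are needed, so capacity alone doesn't rule it out.
Shifts {May 15, May 16, May 20} need 4 worker-slots in total, but the clerks available for any of those shifts (Santos and Lindqvist) can supply at most 3 among them. So no valid schedule exists.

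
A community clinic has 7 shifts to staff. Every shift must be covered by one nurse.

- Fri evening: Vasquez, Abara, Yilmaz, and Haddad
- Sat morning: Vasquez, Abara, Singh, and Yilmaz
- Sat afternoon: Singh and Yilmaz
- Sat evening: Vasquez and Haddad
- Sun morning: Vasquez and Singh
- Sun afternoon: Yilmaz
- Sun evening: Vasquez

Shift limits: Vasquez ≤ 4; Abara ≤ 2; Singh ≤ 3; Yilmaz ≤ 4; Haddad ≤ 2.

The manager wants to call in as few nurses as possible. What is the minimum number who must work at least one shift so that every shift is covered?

2

7 slots to fill and no one can take more than 4, so at least ⌈7/4⌉ = 2 nurses are needed.
Vasquez and Yilmaz alone can cover everything: Fri evening→Vasquez, Sat morning→Yilmaz, Sat afternoon→Yilmaz, Sat evening→Vasquez, Sun morning→Vasquez, Sun afternoon→Yilmaz, Sun evening→Vasquez.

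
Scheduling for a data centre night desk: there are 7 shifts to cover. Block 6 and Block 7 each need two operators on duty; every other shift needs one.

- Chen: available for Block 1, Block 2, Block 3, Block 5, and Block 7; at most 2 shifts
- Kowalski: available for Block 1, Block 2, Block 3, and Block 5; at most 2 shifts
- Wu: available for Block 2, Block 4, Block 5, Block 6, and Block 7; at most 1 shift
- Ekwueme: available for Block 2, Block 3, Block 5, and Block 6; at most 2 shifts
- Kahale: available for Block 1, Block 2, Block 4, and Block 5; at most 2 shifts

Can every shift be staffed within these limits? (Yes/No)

No

Total capacity is 9 and 9 slots are needed, so capacity alone doesn't rule it out.
Shifts {Block 6, Block 7} need 4 worker-slots in total, but the operators available for any of those shifts (Chen, Wu, and Ekwueme) can supply at most 3 among them. So no valid schedule exists.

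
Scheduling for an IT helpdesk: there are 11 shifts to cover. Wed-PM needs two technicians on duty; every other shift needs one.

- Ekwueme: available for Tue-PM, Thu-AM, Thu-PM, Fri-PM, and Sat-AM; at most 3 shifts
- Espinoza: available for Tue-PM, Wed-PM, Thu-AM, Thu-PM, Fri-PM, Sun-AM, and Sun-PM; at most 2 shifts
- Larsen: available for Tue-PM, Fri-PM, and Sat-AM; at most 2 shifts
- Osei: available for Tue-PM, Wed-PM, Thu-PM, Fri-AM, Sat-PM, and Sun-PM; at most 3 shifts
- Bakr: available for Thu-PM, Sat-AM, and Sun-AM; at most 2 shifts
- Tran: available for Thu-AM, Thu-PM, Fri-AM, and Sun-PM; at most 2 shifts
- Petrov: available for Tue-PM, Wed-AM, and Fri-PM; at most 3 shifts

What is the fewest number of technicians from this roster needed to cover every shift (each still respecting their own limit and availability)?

5

12 slots to fill and no one can take more than 3, so at least ⌈12/3⌉ = 4 technicians are needed.
Any 4 technicians together have capacity at most 3+3+3+2 = 11 < 12 slots, so 4 can never suffice.
Ekwueme, Espinoza, Osei, Bakr, and Petrov alone can cover everything: Tue-PM→Petrov, Wed-AM→Petrov, Wed-PM→Espinoza+Osei, Thu-AM→Ekwueme, Thu-PM→Bakr, Fri-AM→Osei, Fri-PM→Ekwueme, Sat-AM→Ekwueme, Sat-PM→Osei, Sun-AM→Bakr, Sun-PM→Espinoza.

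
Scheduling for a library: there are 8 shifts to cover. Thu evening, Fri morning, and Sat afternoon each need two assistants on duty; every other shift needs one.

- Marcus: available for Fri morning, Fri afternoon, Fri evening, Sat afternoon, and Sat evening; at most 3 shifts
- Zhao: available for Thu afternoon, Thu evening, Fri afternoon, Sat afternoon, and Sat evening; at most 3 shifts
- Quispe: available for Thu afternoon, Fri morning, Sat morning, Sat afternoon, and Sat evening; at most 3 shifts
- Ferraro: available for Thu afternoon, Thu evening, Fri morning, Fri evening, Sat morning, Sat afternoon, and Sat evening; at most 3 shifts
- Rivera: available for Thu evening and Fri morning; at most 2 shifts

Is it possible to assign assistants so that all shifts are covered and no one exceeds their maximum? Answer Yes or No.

One valid schedule: Thu afternoon→Zhao, Thu evening→Zhao+Ferraro, Fri morning→Quispe+Ferraro, Fri afternoon→Marcus, Fri evening→Marcus, Sat morning→Quispe, Sat afternoon→Zhao+Quispe, Sat evening→Marcus.
Loads: Marcus 3/3, Zhao 3/3, Quispe 3/3, Ferraro 2/3, Rivera 0/2 — all within limits.

Yes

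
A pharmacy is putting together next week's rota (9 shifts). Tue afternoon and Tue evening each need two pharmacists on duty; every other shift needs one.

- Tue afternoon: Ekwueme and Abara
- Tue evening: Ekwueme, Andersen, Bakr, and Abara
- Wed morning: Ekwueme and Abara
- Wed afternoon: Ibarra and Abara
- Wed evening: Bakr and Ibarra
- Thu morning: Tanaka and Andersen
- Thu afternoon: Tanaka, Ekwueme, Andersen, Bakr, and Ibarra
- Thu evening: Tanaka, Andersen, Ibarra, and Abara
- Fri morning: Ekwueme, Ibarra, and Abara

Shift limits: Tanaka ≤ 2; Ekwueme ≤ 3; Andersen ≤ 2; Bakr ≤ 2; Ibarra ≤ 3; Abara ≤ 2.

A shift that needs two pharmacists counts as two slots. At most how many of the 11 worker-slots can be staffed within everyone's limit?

Total capacity across all pharmacists is 2+3+2+2+3+2 = 14, and 11 slots are needed, so at most 11 can be filled.
An assignment achieving 11: Tue afternoon→Ekwueme+Abara, Tue evening→Andersen+Bakr, Wed morning→Ekwueme, Wed afternoon→Ibarra, Wed evening→Bakr, Thu morning→Tanaka, Thu afternoon→Andersen, Thu evening→Tanaka, Fri morning→Ekwueme.
Loads: Tanaka 2/2, Ekwueme 3/3, Andersen 2/2, Bakr 2/2, Ibarra 1/3, Abara 1/2.

11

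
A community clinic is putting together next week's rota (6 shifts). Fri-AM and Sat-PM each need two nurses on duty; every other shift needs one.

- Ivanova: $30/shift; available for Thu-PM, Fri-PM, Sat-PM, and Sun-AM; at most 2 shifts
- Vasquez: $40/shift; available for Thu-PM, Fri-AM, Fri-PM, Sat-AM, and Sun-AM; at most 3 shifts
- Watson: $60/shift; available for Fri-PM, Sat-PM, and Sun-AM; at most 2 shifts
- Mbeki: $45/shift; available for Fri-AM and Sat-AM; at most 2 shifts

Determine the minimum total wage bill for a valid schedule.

$330

Fri-AM can only be covered by Vasquez and Mbeki, so that assignment is forced.
Sat-PM can only be covered by Ivanova and Watson, so that assignment is forced.
Picking the cheapest available nurse for each shift independently would cost $305, but that ignores the shift limits.
An optimal schedule: Thu-PM→Ivanova, Fri-AM→Vasquez+Mbeki, Fri-PM→Vasquez, Sat-AM→Mbeki, Sat-PM→Ivanova+Watson, Sun-AM→Vasquez.
Total: 30 + 40 + 45 + 40 + 45 + 30 + 60 + 40 = $330.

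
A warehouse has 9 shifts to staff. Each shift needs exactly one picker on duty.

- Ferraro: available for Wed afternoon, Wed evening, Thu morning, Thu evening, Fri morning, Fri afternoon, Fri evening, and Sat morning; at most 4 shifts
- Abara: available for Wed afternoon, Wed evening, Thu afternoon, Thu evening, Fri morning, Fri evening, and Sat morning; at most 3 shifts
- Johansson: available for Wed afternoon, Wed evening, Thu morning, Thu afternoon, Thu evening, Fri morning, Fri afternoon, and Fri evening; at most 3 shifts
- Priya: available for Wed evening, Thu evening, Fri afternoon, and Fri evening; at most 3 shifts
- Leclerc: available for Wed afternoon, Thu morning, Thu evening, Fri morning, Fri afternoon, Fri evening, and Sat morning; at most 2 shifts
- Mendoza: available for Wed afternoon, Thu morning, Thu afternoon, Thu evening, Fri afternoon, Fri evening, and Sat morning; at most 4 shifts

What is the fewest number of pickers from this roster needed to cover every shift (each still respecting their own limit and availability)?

3

9 slots to fill and no one can take more than 4, so at least ⌈9/4⌉ = 3 pickers are needed.
Ferraro, Abara, and Johansson alone can cover everything: Wed afternoon→Ferraro, Wed evening→Abara, Thu morning→Ferraro, Thu afternoon→Abara, Thu evening→Abara, Fri morning→Johansson, Fri afternoon→Ferraro, Fri evening→Johansson, Sat morning→Ferraro.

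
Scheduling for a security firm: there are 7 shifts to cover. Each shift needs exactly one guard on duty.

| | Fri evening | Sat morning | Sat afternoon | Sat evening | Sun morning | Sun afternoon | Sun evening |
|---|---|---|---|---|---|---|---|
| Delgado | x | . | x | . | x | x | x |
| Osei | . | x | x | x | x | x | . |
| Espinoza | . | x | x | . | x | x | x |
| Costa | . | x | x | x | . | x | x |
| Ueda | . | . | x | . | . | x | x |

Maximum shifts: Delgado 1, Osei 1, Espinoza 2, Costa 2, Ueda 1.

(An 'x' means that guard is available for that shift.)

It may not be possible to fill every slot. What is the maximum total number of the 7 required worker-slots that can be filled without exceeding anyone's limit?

Total capacity across all guards is 1+1+2+2+1 = 7, and 7 slots are needed, so at most 7 can be filled.
An assignment achieving 7: Fri evening→Delgado, Sat morning→Espinoza, Sat afternoon→Costa, Sat evening→Osei, Sun morning→Espinoza, Sun afternoon→Ueda, Sun evening→Costa.
Loads: Delgado 1/1, Osei 1/1, Espinoza 2/2, Costa 2/2, Ueda 1/1.

7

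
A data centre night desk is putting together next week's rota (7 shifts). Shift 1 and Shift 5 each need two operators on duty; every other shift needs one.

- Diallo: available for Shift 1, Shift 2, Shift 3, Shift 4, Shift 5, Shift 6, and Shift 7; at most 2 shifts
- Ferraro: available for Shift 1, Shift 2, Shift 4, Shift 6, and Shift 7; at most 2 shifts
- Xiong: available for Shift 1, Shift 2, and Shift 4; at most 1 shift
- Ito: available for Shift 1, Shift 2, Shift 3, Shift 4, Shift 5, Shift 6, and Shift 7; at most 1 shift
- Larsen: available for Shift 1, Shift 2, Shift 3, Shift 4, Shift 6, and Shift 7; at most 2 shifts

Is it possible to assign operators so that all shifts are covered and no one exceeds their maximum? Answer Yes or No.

No

Total capacity is 2+2+1+1+2 = 8 but 9 worker-slots are needed — infeasible.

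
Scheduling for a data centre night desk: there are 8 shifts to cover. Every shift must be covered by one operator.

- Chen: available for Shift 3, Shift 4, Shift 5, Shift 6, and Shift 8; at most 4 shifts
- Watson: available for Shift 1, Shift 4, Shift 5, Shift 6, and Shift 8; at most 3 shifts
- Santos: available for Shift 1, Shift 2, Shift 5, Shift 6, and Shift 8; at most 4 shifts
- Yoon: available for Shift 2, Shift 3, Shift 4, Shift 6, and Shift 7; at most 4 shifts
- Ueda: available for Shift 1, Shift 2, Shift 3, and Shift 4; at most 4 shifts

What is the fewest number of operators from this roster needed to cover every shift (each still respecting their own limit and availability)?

2

8 slots to fill and no one can take more than 4, so at least ⌈8/4⌉ = 2 operators are needed.
Santos and Yoon alone can cover everything: Shift 1→Santos, Shift 2→Santos, Shift 3→Yoon, Shift 4→Yoon, Shift 5→Santos, Shift 6→Yoon, Shift 7→Yoon, Shift 8→Santos.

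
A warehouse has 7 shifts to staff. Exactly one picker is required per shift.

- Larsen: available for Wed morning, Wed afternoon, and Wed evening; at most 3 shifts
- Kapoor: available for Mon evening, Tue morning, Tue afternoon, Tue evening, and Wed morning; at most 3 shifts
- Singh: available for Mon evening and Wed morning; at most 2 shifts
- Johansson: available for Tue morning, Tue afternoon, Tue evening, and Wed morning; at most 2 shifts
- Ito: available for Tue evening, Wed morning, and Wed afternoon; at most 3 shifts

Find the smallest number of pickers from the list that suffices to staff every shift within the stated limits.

7 slots to fill and no one can take more than 3, so at least ⌈7/3⌉ = 3 pickers are needed.
Larsen, Kapoor, and Singh alone can cover everything: Mon evening→Singh, Tue morning→Kapoor, Tue afternoon→Kapoor, Tue evening→Kapoor, Wed morning→Larsen, Wed afternoon→Larsen, Wed evening→Larsen.

3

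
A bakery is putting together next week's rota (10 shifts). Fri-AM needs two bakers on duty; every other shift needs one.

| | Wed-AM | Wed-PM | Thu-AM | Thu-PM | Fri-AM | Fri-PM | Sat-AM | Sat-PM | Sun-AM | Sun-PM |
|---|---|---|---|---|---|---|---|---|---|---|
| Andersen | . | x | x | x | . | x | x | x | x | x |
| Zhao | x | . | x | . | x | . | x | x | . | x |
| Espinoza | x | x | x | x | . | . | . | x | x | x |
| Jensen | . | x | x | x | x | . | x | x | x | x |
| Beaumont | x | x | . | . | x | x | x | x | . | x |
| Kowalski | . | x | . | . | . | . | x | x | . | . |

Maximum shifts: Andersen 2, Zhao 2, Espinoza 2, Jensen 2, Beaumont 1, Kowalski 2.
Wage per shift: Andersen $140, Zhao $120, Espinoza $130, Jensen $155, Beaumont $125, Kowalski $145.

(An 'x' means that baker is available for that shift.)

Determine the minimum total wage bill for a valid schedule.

$1505

Picking the cheapest available baker for each shift independently would cost $1355, but that ignores the shift limits.
An optimal schedule: Wed-AM→Zhao, Wed-PM→Jensen, Thu-AM→Espinoza, Thu-PM→Andersen, Fri-AM→Zhao+Jensen, Fri-PM→Andersen, Sat-AM→Kowalski, Sat-PM→Kowalski, Sun-AM→Espinoza, Sun-PM→Beaumont.
Total: 120 + 155 + 130 + 140 + 120 + 155 + 140 + 145 + 145 + 130 + 125 = $1505.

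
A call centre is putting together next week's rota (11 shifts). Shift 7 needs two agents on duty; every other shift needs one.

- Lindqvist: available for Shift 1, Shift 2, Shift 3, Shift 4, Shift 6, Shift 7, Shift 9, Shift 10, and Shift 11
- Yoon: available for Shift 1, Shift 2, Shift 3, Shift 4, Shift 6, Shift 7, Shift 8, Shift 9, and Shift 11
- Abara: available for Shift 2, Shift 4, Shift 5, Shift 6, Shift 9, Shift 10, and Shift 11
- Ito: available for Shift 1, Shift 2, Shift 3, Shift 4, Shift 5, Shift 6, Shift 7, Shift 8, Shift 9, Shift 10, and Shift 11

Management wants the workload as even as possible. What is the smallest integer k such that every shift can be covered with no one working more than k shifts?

With 4 agents and 12 worker-slots to fill, someone must work at least ⌈12/4⌉ = 3 shifts, so k ≥ 3.
k = 3 works: Shift 1→Lindqvist, Shift 2→Yoon, Shift 3→Lindqvist, Shift 4→Abara, Shift 5→Abara, Shift 6→Ito, Shift 7→Lindqvist+Yoon, Shift 8→Yoon, Shift 9→Ito, Shift 10→Abara, Shift 11→Ito.
Loads: Lindqvist 3, Yoon 3, Abara 3, Ito 3 — all ≤ 3.

3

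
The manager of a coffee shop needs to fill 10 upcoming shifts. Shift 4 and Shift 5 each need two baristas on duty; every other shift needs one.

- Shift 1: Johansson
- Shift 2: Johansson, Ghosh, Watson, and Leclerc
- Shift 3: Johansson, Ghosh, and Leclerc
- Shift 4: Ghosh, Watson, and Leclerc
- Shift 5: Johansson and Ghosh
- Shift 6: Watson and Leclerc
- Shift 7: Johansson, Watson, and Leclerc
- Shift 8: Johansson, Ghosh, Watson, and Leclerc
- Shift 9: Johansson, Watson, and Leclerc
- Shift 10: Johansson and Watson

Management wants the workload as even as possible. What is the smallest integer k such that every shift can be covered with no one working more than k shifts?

With 4 baristas and 12 worker-slots to fill, someone must work at least ⌈12/4⌉ = 3 shifts, so k ≥ 3.
k = 3 works: Shift 1→Johansson, Shift 2→Leclerc, Shift 3→Ghosh, Shift 4→Ghosh+Watson, Shift 5→Johansson+Ghosh, Shift 6→Watson, Shift 7→Watson, Shift 8→Leclerc, Shift 9→Leclerc, Shift 10→Johansson.
Loads: Johansson 3, Ghosh 3, Watson 3, Leclerc 3 — all ≤ 3.

3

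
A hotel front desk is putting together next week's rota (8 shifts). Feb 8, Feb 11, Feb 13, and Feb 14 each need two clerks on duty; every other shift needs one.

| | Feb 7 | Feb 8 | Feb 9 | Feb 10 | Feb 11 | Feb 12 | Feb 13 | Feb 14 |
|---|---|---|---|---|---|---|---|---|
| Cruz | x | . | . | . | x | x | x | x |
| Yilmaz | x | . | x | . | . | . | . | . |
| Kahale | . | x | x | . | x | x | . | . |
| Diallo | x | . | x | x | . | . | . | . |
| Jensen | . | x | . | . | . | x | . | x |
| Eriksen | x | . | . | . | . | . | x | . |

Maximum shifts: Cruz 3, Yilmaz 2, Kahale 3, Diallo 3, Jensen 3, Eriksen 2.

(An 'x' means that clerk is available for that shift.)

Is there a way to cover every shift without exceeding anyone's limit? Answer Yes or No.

Feb 8 can only be covered by Kahale and Jensen, so that assignment is forced.
Feb 10 can only be covered by Diallo, so that assignment is forced.
Feb 11 can only be covered by Cruz and Kahale, so that assignment is forced.
One valid schedule: Feb 7→Yilmaz, Feb 8→Kahale+Jensen, Feb 9→Yilmaz, Feb 10→Diallo, Feb 11→Cruz+Kahale, Feb 12→Kahale, Feb 13→Cruz+Eriksen, Feb 14→Cruz+Jensen.
Loads: Cruz 3/3, Yilmaz 2/2, Kahale 3/3, Diallo 1/3, Jensen 2/3, Eriksen 1/2 — all within limits.

Yes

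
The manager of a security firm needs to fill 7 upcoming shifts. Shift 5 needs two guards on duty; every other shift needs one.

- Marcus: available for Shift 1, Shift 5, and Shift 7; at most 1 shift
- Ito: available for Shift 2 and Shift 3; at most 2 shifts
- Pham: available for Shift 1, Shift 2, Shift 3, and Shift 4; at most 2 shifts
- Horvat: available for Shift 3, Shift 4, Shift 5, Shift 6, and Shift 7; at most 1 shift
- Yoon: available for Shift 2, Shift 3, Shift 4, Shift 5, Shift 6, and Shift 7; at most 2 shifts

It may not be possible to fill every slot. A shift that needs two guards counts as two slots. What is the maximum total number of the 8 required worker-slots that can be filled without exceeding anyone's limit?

Total capacity across all guards is 1+2+2+1+2 = 8, and 8 slots are needed, so at most 8 can be filled.
An assignment achieving 8: Shift 1→Pham, Shift 2→Ito, Shift 3→Ito, Shift 4→Pham, Shift 5→Marcus+Yoon, Shift 6→Horvat, Shift 7→Yoon.
Loads: Marcus 1/1, Ito 2/2, Pham 2/2, Horvat 1/1, Yoon 2/2.

8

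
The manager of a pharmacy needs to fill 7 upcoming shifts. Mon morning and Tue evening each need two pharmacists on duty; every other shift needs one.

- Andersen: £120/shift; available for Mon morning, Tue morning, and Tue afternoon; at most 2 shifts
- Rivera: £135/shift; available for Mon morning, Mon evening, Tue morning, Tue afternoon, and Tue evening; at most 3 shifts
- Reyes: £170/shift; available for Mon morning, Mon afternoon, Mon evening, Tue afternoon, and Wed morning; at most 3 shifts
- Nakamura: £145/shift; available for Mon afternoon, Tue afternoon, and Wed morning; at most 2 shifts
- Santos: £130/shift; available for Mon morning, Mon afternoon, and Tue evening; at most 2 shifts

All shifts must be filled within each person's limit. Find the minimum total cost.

Tue evening can only be covered by Rivera and Santos, so that assignment is forced.
Picking the cheapest available pharmacist for each shift independently would cost £1165, but that ignores the shift limits.
An optimal schedule: Mon morning→Andersen+Rivera, Mon afternoon→Santos, Mon evening→Rivera, Tue morning→Andersen, Tue afternoon→Nakamura, Tue evening→Santos+Rivera, Wed morning→Nakamura.
Total: 120 + 135 + 130 + 135 + 120 + 145 + 130 + 135 + 145 = £1195.

£1195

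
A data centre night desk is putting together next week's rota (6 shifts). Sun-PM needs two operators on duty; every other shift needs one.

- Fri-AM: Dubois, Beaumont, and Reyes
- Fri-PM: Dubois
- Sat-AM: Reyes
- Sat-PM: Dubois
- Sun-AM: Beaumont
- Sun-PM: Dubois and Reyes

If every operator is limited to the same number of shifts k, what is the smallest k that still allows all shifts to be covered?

3

With 3 operators and 7 worker-slots to fill, someone must work at least ⌈7/3⌉ = 3 shifts, so k ≥ 3.
k = 3 works: Fri-AM→Beaumont, Fri-PM→Dubois, Sat-AM→Reyes, Sat-PM→Dubois, Sun-AM→Beaumont, Sun-PM→Dubois+Reyes.
Loads: Dubois 3, Beaumont 2, Reyes 2 — all ≤ 3.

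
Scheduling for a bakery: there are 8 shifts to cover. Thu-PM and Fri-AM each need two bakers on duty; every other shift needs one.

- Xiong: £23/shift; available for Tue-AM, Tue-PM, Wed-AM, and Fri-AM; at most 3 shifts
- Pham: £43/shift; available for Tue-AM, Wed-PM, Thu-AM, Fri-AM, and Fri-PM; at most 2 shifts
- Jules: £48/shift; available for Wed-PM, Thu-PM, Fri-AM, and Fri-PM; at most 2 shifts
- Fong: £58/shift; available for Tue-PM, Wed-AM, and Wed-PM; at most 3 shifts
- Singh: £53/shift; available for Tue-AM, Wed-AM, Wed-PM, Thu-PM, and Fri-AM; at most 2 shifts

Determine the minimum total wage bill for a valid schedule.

£415

Thu-AM can only be covered by Pham, so that assignment is forced.
Thu-PM can only be covered by Jules and Singh, so that assignment is forced.
Picking the cheapest available baker for each shift independently would cost £365, but that ignores the shift limits.
An optimal schedule: Tue-AM→Xiong, Tue-PM→Xiong, Wed-AM→Xiong, Wed-PM→Fong, Thu-AM→Pham, Thu-PM→Jules+Singh, Fri-AM→Jules+Singh, Fri-PM→Pham.
Total: 23 + 23 + 23 + 58 + 43 + 48 + 53 + 48 + 53 + 43 = £415.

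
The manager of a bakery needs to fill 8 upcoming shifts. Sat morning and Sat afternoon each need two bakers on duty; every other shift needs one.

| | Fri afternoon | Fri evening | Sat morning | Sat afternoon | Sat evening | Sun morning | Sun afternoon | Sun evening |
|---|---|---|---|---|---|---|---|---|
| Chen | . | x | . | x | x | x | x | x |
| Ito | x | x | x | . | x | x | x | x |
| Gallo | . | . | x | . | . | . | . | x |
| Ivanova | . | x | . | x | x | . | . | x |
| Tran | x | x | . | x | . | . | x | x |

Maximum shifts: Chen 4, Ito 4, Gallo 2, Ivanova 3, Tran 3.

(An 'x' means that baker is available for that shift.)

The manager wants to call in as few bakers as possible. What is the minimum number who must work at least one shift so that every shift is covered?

10 slots to fill and no one can take more than 4, so at least ⌈10/4⌉ = 3 bakers are needed.
Shifts {Sat morning, Sat afternoon} need 4 slots, but among the bakers available for them (Chen, Ito, Gallo, Ivanova, and Tran) any 3 together supply at most 3. So 3 bakers are not enough.
Chen, Ito, Gallo, and Ivanova alone can cover everything: Fri afternoon→Ito, Fri evening→Chen, Sat morning→Ito+Gallo, Sat afternoon→Chen+Ivanova, Sat evening→Ito, Sun morning→Chen, Sun afternoon→Chen, Sun evening→Ito.

4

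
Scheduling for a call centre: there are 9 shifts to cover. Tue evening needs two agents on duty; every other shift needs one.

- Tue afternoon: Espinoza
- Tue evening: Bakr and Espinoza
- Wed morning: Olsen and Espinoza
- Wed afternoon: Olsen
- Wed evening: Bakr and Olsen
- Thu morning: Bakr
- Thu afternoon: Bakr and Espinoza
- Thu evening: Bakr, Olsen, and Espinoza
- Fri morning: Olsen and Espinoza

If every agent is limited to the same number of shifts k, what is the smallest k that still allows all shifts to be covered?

With 3 agents and 10 worker-slots to fill, someone must work at least ⌈10/3⌉ = 4 shifts, so k ≥ 4.
k = 4 works: Tue afternoon→Espinoza, Tue evening→Bakr+Espinoza, Wed morning→Olsen, Wed afternoon→Olsen, Wed evening→Bakr, Thu morning→Bakr, Thu afternoon→Bakr, Thu evening→Olsen, Fri morning→Olsen.
Loads: Bakr 4, Olsen 4, Espinoza 2 — all ≤ 4.

4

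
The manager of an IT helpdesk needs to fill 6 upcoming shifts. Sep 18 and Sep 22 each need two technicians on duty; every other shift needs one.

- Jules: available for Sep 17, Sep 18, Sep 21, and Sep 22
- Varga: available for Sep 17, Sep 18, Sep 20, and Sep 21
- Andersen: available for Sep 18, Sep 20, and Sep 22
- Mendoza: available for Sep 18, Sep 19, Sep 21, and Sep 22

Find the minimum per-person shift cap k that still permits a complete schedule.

With 4 technicians and 8 worker-slots to fill, someone must work at least ⌈8/4⌉ = 2 shifts, so k ≥ 2.
k = 2 works: Sep 17→Jules, Sep 18→Varga+Andersen, Sep 19→Mendoza, Sep 20→Varga, Sep 21→Jules, Sep 22→Andersen+Mendoza.
Loads: Jules 2, Varga 2, Andersen 2, Mendoza 2 — all ≤ 2.

2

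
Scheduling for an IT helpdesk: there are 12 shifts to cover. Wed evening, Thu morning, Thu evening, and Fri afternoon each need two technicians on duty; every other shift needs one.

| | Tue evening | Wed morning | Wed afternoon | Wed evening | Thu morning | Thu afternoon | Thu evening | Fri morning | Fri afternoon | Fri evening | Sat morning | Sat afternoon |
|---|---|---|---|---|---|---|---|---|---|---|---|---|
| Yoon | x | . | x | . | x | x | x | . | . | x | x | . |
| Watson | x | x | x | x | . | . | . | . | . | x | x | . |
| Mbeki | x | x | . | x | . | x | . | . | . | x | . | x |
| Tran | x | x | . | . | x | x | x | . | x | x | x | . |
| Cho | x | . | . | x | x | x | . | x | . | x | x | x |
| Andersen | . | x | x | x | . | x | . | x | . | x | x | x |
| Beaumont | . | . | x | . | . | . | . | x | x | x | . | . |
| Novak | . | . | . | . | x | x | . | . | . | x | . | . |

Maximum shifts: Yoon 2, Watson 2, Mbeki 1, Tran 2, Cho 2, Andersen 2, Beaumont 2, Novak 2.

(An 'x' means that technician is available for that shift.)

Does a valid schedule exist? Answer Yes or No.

No

Total capacity is 2+2+1+2+2+2+2+2 = 15 but 16 worker-slots are needed — infeasible.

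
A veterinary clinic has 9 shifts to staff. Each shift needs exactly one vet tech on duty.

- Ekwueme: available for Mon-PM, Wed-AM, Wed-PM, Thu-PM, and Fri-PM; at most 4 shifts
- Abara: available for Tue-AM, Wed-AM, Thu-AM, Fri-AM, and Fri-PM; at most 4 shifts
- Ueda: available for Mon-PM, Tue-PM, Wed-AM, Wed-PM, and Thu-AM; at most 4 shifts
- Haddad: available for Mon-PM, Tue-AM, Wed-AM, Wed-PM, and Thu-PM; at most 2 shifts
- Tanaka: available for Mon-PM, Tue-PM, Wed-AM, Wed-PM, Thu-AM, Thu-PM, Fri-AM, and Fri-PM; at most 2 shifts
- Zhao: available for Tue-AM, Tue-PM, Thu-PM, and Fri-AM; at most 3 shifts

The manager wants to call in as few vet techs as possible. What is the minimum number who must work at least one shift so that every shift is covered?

9 slots to fill and no one can take more than 4, so at least ⌈9/4⌉ = 3 vet techs are needed.
Ekwueme, Abara, and Ueda alone can cover everything: Mon-PM→Ekwueme, Tue-AM→Abara, Tue-PM→Ueda, Wed-AM→Abara, Wed-PM→Ekwueme, Thu-AM→Abara, Thu-PM→Ekwueme, Fri-AM→Abara, Fri-PM→Ekwueme.

3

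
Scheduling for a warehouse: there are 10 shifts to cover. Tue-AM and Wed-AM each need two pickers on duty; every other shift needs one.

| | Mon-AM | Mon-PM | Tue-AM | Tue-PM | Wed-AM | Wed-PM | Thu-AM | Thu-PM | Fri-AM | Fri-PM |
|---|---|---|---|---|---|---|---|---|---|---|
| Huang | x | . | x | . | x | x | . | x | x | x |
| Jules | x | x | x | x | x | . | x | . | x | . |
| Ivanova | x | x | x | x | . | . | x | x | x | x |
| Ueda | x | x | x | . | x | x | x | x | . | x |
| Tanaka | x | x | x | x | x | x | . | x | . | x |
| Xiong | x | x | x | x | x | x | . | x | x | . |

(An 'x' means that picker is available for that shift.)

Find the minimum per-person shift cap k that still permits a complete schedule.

With 6 pickers and 12 worker-slots to fill, someone must work at least ⌈12/6⌉ = 2 shifts, so k ≥ 2.
k = 2 works: Mon-AM→Ueda, Mon-PM→Ivanova, Tue-AM→Tanaka+Xiong, Tue-PM→Jules, Wed-AM→Tanaka+Xiong, Wed-PM→Huang, Thu-AM→Jules, Thu-PM→Ueda, Fri-AM→Huang, Fri-PM→Ivanova.
Loads: Huang 2, Jules 2, Ivanova 2, Ueda 2, Tanaka 2, Xiong 2 — all ≤ 2.

2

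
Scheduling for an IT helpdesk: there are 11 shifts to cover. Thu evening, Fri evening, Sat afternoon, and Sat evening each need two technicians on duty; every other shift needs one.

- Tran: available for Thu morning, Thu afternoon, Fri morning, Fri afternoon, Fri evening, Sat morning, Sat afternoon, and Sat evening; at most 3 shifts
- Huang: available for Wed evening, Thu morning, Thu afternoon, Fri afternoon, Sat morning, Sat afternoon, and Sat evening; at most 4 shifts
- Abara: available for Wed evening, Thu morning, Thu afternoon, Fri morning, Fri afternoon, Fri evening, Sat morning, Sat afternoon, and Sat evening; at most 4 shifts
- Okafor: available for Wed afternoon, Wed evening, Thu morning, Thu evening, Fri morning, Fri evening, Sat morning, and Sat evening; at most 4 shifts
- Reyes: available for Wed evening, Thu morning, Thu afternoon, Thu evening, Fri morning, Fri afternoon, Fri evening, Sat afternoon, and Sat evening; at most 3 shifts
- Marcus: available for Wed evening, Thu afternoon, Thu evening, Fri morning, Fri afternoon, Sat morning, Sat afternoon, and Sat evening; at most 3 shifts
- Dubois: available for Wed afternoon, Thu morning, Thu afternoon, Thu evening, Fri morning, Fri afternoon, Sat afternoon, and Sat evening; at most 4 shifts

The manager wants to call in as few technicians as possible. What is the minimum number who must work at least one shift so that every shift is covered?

15 slots to fill and no one can take more than 4, so at least ⌈15/4⌉ = 4 technicians are needed.
Tran, Huang, Okafor, and Dubois alone can cover everything: Wed afternoon→Okafor, Wed evening→Huang, Thu morning→Dubois, Thu afternoon→Tran, Thu evening→Okafor+Dubois, Fri morning→Tran, Fri afternoon→Huang, Fri evening→Tran+Okafor, Sat morning→Huang, Sat afternoon→Huang+Dubois, Sat evening→Okafor+Dubois.

4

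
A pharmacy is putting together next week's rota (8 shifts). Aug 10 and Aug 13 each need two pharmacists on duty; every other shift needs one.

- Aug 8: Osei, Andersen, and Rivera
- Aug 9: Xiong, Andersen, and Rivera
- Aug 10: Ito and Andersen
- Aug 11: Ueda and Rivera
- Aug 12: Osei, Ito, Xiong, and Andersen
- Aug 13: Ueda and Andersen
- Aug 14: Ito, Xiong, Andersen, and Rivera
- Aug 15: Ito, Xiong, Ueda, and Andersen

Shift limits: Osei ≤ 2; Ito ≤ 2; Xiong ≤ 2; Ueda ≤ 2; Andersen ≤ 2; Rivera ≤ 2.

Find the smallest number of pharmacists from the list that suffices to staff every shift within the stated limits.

10 slots to fill and no one can take more than 2, so at least ⌈10/2⌉ = 5 pharmacists are needed.
Osei, Ito, Xiong, Ueda, and Andersen alone can cover everything: Aug 8→Osei, Aug 9→Xiong, Aug 10→Ito+Andersen, Aug 11→Ueda, Aug 12→Osei, Aug 13→Ueda+Andersen, Aug 14→Ito, Aug 15→Xiong.

5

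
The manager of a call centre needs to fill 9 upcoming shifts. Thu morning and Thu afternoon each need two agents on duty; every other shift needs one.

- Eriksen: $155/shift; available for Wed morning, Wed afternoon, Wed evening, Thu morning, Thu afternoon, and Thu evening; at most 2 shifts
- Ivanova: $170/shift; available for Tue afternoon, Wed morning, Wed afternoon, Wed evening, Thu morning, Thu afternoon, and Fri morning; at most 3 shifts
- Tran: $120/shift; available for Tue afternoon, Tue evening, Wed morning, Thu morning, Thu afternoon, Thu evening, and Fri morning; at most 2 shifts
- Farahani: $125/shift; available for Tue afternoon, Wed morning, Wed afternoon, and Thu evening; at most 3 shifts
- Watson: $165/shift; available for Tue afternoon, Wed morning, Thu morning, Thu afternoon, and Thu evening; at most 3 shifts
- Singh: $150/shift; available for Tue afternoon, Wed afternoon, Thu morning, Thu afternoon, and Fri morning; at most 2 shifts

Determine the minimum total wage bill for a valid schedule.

$1555

Tue evening can only be covered by Tran, so that assignment is forced.
Picking the cheapest available agent for each shift independently would cost $1420, but that ignores the shift limits.
An optimal schedule: Tue afternoon→Farahani, Tue evening→Tran, Wed morning→Eriksen, Wed afternoon→Farahani, Wed evening→Eriksen, Thu morning→Singh+Watson, Thu afternoon→Singh+Watson, Thu evening→Farahani, Fri morning→Tran.
Total: 125 + 120 + 155 + 125 + 155 + 150 + 165 + 150 + 165 + 125 + 120 = $1555.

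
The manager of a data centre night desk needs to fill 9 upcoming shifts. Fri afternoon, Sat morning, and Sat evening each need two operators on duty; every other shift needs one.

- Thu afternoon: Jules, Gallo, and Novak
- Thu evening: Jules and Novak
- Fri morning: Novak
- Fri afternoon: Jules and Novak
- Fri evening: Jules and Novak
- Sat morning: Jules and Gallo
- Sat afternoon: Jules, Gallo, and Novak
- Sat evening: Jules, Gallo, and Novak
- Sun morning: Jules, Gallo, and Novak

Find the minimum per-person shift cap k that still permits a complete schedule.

4

With 3 operators and 12 worker-slots to fill, someone must work at least ⌈12/3⌉ = 4 shifts, so k ≥ 4.
k = 4 works: Thu afternoon→Gallo, Thu evening→Jules, Fri morning→Novak, Fri afternoon→Jules+Novak, Fri evening→Jules, Sat morning→Jules+Gallo, Sat afternoon→Gallo, Sat evening→Gallo+Novak, Sun morning→Novak.
Loads: Jules 4, Gallo 4, Novak 4 — all ≤ 4.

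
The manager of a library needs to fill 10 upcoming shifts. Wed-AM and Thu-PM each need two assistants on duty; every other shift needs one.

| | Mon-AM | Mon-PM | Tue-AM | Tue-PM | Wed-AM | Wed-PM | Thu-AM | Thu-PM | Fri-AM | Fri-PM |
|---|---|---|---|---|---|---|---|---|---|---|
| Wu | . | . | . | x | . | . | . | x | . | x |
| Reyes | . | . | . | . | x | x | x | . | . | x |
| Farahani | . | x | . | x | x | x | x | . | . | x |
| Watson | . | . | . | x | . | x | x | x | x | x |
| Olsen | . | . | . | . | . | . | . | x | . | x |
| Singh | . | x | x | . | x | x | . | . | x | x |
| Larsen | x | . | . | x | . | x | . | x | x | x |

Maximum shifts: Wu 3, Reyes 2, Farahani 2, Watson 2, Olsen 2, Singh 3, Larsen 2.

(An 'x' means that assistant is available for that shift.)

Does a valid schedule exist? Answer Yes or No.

Yes

Mon-AM can only be covered by Larsen, so that assignment is forced.
Tue-AM can only be covered by Singh, so that assignment is forced.
One valid schedule: Mon-AM→Larsen, Mon-PM→Farahani, Tue-AM→Singh, Tue-PM→Wu, Wed-AM→Reyes+Farahani, Wed-PM→Watson, Thu-AM→Reyes, Thu-PM→Wu+Olsen, Fri-AM→Watson, Fri-PM→Wu.
Loads: Wu 3/3, Reyes 2/2, Farahani 2/2, Watson 2/2, Olsen 1/2, Singh 1/3, Larsen 1/2 — all within limits.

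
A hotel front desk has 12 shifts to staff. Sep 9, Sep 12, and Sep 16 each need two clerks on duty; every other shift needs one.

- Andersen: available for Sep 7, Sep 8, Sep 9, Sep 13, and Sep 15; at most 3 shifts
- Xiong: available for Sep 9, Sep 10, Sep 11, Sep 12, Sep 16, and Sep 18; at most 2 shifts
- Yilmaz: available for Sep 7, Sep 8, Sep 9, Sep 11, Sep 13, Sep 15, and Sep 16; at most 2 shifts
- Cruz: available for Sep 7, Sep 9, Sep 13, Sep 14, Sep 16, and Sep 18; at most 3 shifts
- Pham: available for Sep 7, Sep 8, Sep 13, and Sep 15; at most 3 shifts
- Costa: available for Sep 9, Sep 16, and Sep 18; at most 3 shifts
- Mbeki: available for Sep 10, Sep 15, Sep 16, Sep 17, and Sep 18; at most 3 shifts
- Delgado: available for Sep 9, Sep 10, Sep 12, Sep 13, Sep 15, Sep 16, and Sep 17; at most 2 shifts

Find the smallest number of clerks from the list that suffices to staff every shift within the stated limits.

6

15 slots to fill and no one can take more than 3, so at least ⌈15/3⌉ = 5 clerks are needed.
No set of 5 clerks can cover every shift (each such set leaves at least one shift with no one available or exceeds a cap).
Andersen, Xiong, Yilmaz, Cruz, Costa, and Delgado alone can cover everything: Sep 7→Andersen, Sep 8→Andersen, Sep 9→Cruz+Costa, Sep 10→Xiong, Sep 11→Yilmaz, Sep 12→Xiong+Delgado, Sep 13→Yilmaz, Sep 14→Cruz, Sep 15→Andersen, Sep 16→Cruz+Costa, Sep 17→Delgado, Sep 18→Costa.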